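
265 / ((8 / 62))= 8215 / 4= 2053.75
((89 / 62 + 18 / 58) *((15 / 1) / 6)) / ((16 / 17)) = 266815 / 57536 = 4.64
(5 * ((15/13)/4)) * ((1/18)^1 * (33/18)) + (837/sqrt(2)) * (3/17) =275/1872 + 2511 * sqrt(2)/34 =104.59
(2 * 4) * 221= 1768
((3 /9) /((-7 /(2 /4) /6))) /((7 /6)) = -6 /49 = -0.12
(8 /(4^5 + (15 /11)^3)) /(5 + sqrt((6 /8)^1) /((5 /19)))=5324000 /1936074023 - 2023120 * sqrt(3) /1936074023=0.00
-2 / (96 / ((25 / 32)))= -25 / 1536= -0.02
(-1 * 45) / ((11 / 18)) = -810 / 11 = -73.64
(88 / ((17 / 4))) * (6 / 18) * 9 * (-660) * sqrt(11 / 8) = -174240 * sqrt(22) / 17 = -48074.00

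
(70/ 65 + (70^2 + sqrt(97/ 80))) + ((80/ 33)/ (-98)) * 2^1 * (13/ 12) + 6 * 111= sqrt(485)/ 20 + 351073192/ 63063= 5568.12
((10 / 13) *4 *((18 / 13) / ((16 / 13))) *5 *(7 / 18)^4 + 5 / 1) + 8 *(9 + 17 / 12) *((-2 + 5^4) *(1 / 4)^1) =1968875185 / 151632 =12984.56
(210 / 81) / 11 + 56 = 56.24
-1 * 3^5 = -243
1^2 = 1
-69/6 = -23/2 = -11.50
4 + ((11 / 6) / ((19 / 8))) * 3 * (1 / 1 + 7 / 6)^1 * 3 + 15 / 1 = 647 / 19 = 34.05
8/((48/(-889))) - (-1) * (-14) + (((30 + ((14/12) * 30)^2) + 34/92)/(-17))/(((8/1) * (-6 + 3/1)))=-159.09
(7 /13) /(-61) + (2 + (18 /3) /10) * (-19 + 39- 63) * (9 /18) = -443357 /7930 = -55.91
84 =84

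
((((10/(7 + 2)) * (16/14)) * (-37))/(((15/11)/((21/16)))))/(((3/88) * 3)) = -442.17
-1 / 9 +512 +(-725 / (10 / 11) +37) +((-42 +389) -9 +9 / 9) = 1627 / 18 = 90.39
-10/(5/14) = -28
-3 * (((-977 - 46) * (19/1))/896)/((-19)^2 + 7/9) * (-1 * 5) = -238545/265216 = -0.90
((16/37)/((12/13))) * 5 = 260/111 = 2.34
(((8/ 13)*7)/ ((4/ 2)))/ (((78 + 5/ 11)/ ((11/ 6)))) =1694/ 33657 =0.05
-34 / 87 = -0.39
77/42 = 11/6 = 1.83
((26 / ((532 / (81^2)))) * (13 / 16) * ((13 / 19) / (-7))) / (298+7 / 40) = -72072585 / 843906812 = -0.09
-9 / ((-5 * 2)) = 9 / 10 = 0.90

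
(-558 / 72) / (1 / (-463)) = 14353 / 4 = 3588.25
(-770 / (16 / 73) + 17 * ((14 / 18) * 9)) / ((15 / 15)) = -27153 / 8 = -3394.12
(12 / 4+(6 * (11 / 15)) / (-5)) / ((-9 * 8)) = -53 / 1800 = -0.03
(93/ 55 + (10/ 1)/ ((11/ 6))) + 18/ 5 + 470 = 26441/ 55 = 480.75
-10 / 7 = -1.43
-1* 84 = -84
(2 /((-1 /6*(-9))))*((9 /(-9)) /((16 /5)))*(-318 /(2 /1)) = 265 /4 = 66.25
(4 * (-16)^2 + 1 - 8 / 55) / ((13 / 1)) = 56367 / 715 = 78.83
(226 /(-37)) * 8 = -1808 /37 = -48.86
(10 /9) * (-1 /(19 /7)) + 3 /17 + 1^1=2230 /2907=0.77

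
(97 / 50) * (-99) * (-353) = 3389859 / 50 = 67797.18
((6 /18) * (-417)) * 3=-417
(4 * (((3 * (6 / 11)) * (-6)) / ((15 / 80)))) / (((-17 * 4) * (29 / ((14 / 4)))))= 2016 / 5423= 0.37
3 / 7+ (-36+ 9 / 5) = -1182 / 35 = -33.77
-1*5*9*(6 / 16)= -135 / 8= -16.88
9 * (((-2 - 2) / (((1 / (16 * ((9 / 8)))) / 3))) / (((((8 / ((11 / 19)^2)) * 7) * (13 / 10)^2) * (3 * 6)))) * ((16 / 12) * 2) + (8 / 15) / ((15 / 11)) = -60428456 / 96089175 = -0.63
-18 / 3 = -6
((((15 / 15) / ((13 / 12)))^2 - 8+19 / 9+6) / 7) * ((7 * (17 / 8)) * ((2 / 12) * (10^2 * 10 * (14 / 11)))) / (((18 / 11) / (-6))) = -21791875 / 13689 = -1591.93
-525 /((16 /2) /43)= -2821.88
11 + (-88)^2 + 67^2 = 12244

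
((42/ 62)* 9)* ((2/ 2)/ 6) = 63/ 62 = 1.02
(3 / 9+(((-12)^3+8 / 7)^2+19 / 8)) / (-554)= -3506877041 / 651504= -5382.74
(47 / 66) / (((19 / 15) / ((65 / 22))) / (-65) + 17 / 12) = 1985750 / 3931983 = 0.51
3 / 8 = 0.38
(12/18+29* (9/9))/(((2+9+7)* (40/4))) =0.16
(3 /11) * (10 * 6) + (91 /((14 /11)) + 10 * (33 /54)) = 18607 /198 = 93.97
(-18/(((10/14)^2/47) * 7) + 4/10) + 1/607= -3588559/15175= -236.48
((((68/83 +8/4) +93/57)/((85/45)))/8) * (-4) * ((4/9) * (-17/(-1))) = -14038/1577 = -8.90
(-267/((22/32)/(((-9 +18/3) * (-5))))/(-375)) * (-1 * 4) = -17088/275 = -62.14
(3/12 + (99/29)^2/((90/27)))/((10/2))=63011/84100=0.75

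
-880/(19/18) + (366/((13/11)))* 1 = -523.99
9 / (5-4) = 9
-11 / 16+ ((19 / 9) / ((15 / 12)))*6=9.45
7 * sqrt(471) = 151.92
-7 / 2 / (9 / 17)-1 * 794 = -14411 / 18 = -800.61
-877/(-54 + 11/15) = 16.46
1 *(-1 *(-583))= 583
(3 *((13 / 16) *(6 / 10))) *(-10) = -117 / 8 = -14.62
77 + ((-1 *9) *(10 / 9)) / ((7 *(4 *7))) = 7541 / 98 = 76.95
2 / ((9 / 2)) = 4 / 9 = 0.44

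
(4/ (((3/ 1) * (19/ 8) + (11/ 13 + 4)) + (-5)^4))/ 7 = 416/ 463715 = 0.00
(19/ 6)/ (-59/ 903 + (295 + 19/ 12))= 11438/ 1071023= 0.01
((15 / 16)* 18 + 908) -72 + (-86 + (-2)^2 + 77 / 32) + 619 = 44553 / 32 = 1392.28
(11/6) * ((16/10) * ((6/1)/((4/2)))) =44/5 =8.80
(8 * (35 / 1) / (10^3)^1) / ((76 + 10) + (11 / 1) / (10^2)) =28 / 8611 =0.00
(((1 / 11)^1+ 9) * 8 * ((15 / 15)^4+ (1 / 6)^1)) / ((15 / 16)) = 8960 / 99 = 90.51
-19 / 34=-0.56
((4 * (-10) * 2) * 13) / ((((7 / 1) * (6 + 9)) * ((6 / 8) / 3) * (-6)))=416 / 63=6.60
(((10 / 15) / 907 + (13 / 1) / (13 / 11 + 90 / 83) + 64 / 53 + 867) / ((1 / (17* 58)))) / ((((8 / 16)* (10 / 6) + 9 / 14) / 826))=1486633591334595592 / 3083225869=482168240.18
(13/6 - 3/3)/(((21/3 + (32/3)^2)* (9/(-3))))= -0.00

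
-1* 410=-410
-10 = -10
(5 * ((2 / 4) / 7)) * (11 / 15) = 11 / 42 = 0.26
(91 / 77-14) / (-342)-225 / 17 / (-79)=345271 / 1684122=0.21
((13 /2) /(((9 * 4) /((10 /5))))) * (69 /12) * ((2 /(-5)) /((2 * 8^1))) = -299 /5760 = -0.05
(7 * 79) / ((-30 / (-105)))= 3871 / 2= 1935.50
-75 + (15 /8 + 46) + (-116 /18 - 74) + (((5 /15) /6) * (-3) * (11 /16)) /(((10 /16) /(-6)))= -38329 /360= -106.47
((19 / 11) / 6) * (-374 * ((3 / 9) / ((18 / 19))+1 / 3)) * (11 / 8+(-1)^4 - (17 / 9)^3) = 304188803 / 944784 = 321.97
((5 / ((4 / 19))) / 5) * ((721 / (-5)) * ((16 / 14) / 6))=-1957 / 15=-130.47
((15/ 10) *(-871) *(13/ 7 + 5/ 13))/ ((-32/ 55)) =563805/ 112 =5033.97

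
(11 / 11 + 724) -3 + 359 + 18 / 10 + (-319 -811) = -47.20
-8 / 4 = -2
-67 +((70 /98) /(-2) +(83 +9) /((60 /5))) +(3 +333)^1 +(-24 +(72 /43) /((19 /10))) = 8687989 /34314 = 253.19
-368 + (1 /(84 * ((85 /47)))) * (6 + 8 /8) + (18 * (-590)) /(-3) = 3235487 /1020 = 3172.05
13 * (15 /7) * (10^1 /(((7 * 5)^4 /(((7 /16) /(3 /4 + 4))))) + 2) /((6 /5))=42360513 /912380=46.43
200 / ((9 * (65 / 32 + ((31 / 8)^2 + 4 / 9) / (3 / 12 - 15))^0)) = 200 / 9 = 22.22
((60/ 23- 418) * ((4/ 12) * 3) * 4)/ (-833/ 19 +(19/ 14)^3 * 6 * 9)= -996214688/ 54643193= -18.23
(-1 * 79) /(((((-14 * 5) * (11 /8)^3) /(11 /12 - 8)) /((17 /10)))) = -730592 /139755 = -5.23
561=561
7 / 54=0.13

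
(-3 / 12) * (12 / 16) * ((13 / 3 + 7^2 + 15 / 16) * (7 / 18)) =-18235 / 4608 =-3.96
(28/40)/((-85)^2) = 7/72250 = 0.00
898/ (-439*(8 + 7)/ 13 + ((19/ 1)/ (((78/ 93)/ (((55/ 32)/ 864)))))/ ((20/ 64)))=-40345344/ 22751281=-1.77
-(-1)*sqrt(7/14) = 0.71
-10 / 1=-10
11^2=121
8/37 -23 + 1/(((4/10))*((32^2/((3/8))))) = -13811157/606208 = -22.78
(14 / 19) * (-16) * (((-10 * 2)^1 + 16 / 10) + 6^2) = -19712 / 95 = -207.49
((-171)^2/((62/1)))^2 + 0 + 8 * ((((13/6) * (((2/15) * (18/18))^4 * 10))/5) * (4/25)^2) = 81161628103514531/364879687500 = 222433.94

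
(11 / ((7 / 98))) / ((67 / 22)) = 3388 / 67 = 50.57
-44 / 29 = -1.52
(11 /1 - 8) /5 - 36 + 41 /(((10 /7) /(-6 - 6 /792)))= -274319 /1320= -207.82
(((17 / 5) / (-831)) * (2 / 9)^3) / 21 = -136 / 63608895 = -0.00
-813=-813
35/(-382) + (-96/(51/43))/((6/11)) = -2892761/19482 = -148.48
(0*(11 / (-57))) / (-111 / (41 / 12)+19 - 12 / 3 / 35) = 0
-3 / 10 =-0.30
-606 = -606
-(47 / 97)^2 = -2209 / 9409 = -0.23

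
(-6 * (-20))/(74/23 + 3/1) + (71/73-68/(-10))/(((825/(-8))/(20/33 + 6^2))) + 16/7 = 17025201112/904278375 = 18.83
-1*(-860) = 860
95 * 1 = 95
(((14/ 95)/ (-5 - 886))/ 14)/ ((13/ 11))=-0.00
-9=-9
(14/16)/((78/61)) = 427/624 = 0.68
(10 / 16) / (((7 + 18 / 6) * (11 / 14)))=7 / 88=0.08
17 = 17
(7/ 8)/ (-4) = -7/ 32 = -0.22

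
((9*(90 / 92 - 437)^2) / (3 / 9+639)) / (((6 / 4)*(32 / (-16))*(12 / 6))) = -3620549241 / 8116976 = -446.05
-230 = -230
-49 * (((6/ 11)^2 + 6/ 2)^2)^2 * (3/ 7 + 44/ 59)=-86046133771395/ 12647173979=-6803.59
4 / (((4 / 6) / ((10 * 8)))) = 480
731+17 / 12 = 8789 / 12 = 732.42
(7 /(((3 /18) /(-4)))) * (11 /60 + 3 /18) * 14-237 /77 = -318117 /385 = -826.28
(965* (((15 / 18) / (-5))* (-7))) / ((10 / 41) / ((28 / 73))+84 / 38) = 36835015 / 93129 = 395.53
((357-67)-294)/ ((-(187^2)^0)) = 4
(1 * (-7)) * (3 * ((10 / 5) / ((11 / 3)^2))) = -378 / 121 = -3.12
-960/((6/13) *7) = -2080/7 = -297.14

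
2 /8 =0.25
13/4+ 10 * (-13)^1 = -507/4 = -126.75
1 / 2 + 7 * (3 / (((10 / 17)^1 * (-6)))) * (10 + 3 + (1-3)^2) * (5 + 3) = -8087 / 10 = -808.70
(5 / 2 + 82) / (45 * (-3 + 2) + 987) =169 / 1884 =0.09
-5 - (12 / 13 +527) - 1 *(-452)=-1052 / 13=-80.92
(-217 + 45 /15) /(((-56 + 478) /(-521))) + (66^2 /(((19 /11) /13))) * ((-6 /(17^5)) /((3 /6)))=1502325392345 /5692206713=263.93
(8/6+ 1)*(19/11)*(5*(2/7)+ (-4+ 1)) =-19/3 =-6.33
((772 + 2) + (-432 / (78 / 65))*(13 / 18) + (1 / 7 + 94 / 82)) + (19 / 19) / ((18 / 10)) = 1332427 / 2583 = 515.84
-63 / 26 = -2.42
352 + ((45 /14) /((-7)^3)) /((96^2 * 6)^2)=574261555101691 /1631424872448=352.00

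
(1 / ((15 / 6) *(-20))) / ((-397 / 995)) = 199 / 3970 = 0.05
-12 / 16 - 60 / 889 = -2907 / 3556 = -0.82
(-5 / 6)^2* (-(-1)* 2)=1.39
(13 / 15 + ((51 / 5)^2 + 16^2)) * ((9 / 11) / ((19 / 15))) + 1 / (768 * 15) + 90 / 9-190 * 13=-5361610543 / 2407680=-2226.88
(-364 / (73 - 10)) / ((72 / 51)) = -4.09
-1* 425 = -425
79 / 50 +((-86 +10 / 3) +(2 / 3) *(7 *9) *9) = 44537 / 150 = 296.91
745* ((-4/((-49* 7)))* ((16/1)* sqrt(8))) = 393.18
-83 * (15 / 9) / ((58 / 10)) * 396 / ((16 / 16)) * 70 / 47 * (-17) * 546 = 177963786000 / 1363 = 130567708.00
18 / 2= 9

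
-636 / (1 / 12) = -7632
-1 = -1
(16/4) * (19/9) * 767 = 58292/9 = 6476.89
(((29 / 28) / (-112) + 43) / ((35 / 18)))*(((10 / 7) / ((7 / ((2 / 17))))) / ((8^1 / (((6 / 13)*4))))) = 3640113 / 29714776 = 0.12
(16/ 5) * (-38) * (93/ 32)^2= -164331/ 160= -1027.07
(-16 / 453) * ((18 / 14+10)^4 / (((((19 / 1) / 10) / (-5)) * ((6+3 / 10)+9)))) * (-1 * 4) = -1246402592000 / 3161807271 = -394.21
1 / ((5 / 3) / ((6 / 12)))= 3 / 10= 0.30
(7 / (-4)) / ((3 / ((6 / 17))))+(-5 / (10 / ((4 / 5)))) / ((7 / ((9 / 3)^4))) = -5753 / 1190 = -4.83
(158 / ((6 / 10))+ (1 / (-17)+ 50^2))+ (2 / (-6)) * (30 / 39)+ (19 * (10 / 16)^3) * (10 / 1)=158944887 / 56576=2809.40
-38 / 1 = -38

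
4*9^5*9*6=12754584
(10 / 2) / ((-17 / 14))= -70 / 17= -4.12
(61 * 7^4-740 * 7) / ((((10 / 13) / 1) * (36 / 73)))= 134075669 / 360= 372432.41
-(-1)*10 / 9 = 10 / 9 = 1.11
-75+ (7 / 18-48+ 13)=-1973 / 18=-109.61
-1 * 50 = -50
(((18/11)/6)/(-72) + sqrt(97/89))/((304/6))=-1/13376 + 3*sqrt(8633)/13528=0.02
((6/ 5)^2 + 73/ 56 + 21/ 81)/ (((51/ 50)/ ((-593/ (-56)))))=67309651/ 2159136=31.17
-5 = -5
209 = 209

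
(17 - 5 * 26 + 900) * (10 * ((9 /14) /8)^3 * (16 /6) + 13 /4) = 225547117 /87808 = 2568.64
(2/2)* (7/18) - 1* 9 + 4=-83/18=-4.61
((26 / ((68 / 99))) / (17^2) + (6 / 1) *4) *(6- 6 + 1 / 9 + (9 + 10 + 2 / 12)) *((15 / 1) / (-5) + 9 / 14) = -43097747 / 39304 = -1096.52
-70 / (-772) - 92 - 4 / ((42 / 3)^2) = -1738759 / 18914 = -91.93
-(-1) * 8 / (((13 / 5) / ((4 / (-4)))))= -40 / 13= -3.08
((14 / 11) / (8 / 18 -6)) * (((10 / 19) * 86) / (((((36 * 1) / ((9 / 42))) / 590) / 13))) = -473.41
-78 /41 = -1.90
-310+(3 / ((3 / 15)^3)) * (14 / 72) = -2845 / 12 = -237.08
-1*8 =-8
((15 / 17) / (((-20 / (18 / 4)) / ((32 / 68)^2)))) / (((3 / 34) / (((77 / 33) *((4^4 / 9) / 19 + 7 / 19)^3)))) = -3635717008 / 481686993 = -7.55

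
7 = 7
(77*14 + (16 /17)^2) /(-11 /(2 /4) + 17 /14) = -4365172 /84099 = -51.91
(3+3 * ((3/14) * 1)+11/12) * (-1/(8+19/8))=-0.44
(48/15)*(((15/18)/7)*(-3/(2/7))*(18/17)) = -72/17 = -4.24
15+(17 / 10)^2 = 17.89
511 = 511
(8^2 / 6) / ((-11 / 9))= -96 / 11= -8.73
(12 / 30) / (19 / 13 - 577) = -0.00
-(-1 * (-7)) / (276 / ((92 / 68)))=-7 / 204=-0.03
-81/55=-1.47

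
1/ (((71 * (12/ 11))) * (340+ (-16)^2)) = 11/ 507792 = 0.00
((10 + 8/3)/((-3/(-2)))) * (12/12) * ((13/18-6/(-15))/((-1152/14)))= -13433/116640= -0.12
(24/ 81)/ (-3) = -8/ 81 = -0.10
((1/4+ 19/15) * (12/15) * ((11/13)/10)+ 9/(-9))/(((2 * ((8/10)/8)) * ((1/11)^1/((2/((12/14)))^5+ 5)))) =-3660.27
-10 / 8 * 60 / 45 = -5 / 3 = -1.67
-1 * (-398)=398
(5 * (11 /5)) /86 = 11 /86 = 0.13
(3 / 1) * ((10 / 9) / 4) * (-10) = -25 / 3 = -8.33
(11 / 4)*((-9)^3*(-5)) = 40095 / 4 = 10023.75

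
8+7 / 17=143 / 17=8.41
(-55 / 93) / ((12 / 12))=-55 / 93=-0.59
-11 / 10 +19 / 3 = 157 / 30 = 5.23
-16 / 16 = -1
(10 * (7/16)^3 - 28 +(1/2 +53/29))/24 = -491667/475136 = -1.03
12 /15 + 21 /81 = 143 /135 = 1.06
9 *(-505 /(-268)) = 4545 /268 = 16.96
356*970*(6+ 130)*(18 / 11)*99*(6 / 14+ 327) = 2491106118582.86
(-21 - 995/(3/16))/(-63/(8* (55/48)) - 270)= 879065/45684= 19.24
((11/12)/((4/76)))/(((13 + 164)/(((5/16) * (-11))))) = -11495/33984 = -0.34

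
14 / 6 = 7 / 3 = 2.33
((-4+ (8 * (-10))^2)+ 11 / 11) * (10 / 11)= 63970 / 11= 5815.45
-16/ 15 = -1.07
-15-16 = -31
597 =597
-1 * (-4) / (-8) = -1 / 2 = -0.50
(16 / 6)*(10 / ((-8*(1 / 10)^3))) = -10000 / 3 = -3333.33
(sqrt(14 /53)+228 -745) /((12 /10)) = -2585 /6+5 * sqrt(742) /318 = -430.41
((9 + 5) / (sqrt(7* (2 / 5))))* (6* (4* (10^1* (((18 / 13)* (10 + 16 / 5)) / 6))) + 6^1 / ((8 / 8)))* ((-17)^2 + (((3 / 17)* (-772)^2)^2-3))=30631473490931556* sqrt(70) / 3757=68214345019165.90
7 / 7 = 1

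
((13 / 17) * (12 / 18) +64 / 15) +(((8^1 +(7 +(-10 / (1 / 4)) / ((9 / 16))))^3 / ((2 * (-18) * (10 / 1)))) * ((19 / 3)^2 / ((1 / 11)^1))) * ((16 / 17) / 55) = 18620906944 / 5019165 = 3709.96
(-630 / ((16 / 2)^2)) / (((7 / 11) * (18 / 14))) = -385 / 32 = -12.03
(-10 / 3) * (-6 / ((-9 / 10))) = -200 / 9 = -22.22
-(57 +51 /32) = -1875 /32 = -58.59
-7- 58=-65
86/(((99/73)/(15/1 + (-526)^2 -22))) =192991998/11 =17544727.09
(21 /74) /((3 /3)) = 21 /74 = 0.28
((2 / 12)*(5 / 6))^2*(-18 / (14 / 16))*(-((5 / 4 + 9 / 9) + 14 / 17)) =5225 / 4284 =1.22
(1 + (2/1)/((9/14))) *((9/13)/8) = 37/104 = 0.36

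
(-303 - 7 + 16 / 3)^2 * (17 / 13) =14201732 / 117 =121382.32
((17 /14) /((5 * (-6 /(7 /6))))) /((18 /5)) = -17 /1296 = -0.01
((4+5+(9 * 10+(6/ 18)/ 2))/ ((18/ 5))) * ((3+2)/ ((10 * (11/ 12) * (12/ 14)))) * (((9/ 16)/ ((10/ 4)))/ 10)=833/ 2112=0.39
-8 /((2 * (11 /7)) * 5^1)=-28 /55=-0.51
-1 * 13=-13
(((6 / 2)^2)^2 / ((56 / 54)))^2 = 4782969 / 784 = 6100.73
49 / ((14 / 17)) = 119 / 2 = 59.50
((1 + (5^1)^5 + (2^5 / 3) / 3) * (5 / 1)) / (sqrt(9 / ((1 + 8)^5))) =1267470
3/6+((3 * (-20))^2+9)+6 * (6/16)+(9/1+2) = 14491/4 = 3622.75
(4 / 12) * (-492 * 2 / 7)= -328 / 7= -46.86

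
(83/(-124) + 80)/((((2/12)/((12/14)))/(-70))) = -885330/31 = -28559.03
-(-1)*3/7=0.43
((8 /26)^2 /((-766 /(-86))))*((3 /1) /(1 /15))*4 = 123840 /64727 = 1.91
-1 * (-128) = 128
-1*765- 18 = -783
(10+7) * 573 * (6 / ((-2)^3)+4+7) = 399381 / 4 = 99845.25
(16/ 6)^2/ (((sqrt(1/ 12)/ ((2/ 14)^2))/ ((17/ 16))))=136*sqrt(3)/ 441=0.53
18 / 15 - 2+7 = 31 / 5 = 6.20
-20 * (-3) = 60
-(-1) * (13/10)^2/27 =0.06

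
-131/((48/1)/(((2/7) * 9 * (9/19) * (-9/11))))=31833/11704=2.72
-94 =-94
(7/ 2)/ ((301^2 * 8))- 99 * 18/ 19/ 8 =-46128833/ 3934672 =-11.72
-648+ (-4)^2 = -632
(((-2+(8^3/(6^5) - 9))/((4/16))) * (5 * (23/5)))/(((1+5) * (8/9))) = -188.61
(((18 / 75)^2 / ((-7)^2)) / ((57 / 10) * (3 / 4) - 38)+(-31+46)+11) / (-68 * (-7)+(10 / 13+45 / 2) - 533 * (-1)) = 0.03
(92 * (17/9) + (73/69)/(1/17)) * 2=79390/207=383.53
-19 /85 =-0.22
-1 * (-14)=14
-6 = -6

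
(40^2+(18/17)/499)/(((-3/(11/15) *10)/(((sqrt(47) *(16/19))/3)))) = -1194407984 *sqrt(47)/108794475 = -75.27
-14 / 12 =-7 / 6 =-1.17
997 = 997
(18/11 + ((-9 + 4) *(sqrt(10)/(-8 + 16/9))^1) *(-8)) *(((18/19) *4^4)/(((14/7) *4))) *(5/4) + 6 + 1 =14423/209 - 32400 *sqrt(10)/133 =-701.35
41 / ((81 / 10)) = 410 / 81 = 5.06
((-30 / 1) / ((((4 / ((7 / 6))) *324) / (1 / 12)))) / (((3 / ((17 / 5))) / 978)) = -19397 / 7776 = -2.49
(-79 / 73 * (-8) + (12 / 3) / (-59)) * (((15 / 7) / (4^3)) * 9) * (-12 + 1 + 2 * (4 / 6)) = -12069945 / 482384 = -25.02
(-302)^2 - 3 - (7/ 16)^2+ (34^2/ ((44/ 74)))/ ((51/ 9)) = 257787621/ 2816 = 91543.90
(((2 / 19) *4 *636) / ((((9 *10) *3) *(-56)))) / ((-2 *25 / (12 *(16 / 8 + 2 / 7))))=3392 / 349125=0.01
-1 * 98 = -98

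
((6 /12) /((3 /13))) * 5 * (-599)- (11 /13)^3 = -85548181 /13182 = -6489.77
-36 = -36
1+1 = 2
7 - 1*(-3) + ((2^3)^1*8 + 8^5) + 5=32847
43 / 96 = 0.45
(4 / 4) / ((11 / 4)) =4 / 11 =0.36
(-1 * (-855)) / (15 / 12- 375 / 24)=-1368 / 23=-59.48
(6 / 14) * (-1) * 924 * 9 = -3564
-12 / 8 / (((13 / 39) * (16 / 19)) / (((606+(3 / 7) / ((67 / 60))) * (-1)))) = 24315687 / 7504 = 3240.36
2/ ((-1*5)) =-2/ 5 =-0.40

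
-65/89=-0.73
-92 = -92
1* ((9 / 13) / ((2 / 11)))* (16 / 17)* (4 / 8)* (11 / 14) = 2178 / 1547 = 1.41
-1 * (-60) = 60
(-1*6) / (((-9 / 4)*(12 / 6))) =4 / 3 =1.33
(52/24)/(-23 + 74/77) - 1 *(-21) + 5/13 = 2817583/132366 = 21.29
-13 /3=-4.33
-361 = -361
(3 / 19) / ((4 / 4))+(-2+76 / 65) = -0.67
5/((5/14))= 14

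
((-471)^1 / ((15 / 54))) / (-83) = 8478 / 415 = 20.43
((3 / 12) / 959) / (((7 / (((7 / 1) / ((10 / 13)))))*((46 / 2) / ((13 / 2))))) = 169 / 1764560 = 0.00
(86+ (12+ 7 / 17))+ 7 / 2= 101.91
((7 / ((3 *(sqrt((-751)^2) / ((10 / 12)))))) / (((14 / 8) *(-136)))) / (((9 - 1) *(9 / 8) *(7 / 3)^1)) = -5 / 9651852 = -0.00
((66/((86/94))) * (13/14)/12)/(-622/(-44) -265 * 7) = -73931/24380398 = -0.00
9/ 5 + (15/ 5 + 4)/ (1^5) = 44/ 5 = 8.80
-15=-15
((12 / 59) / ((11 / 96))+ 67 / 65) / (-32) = -118363 / 1349920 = -0.09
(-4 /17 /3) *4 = -16 /51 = -0.31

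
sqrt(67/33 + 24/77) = sqrt(124971)/231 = 1.53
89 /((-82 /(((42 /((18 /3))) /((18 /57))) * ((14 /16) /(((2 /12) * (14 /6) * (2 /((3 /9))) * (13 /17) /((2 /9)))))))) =-201229 /76752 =-2.62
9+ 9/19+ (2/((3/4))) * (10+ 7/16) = 4253/114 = 37.31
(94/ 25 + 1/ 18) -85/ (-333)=7531/ 1850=4.07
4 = 4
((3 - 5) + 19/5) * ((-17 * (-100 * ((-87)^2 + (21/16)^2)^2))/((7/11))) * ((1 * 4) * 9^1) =284479668805278375/28672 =9921863448844.81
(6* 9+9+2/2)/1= 64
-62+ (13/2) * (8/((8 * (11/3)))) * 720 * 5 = 69518/11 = 6319.82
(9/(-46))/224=-0.00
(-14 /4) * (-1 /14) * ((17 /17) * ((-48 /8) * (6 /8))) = -9 /8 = -1.12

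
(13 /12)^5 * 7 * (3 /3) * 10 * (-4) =-12995255 /31104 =-417.80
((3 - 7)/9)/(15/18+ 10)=-0.04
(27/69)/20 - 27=-26.98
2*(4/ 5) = 1.60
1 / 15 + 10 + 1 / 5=154 / 15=10.27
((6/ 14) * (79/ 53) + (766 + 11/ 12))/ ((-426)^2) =3417157/ 807931152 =0.00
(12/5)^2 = 144/25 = 5.76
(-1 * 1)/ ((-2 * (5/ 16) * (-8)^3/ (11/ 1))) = -0.03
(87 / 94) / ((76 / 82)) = 3567 / 3572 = 1.00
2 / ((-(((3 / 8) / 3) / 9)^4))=-53747712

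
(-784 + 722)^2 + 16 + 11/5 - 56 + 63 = 19346/5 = 3869.20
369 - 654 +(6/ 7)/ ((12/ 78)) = -1956/ 7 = -279.43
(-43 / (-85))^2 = 1849 / 7225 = 0.26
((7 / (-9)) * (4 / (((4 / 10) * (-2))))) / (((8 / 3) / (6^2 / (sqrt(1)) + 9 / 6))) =875 / 16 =54.69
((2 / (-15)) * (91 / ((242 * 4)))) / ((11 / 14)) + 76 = 3034043 / 39930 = 75.98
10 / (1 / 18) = 180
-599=-599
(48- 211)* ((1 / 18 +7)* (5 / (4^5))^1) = -103505 / 18432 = -5.62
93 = 93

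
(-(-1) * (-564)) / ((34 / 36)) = -10152 / 17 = -597.18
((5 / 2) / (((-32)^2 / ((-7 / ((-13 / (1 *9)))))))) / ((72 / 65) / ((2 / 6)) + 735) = 525 / 32761856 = 0.00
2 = 2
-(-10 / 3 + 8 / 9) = 22 / 9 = 2.44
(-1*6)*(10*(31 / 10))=-186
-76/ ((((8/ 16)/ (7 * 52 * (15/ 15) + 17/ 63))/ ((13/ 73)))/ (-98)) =634861136/ 657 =966303.10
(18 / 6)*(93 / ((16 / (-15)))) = -261.56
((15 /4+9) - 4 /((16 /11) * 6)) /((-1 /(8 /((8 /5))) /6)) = -1475 /4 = -368.75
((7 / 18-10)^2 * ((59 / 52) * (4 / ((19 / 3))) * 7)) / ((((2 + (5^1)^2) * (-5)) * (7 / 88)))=-38847842 / 900315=-43.15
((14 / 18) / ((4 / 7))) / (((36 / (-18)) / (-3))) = 49 / 24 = 2.04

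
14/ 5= 2.80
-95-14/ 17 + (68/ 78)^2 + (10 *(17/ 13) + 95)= 336488/ 25857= 13.01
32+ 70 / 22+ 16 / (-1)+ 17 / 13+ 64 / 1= 12082 / 143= 84.49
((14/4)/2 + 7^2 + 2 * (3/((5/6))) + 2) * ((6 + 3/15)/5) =37169/500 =74.34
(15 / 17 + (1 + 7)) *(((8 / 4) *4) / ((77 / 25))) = 30200 / 1309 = 23.07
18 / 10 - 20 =-91 / 5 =-18.20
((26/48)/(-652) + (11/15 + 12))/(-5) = -996191/391200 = -2.55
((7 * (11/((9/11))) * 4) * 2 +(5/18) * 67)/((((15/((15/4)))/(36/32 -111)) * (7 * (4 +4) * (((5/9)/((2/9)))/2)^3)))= -1356297/7000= -193.76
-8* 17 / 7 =-136 / 7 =-19.43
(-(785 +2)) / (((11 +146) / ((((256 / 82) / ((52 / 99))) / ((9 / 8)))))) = -2216192 / 83681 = -26.48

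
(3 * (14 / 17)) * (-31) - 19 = -1625 / 17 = -95.59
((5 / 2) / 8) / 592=5 / 9472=0.00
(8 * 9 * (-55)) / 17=-3960 / 17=-232.94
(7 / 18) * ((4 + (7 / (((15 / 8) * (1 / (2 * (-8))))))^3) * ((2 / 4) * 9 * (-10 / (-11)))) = -2517583726 / 7425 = -339068.52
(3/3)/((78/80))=40/39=1.03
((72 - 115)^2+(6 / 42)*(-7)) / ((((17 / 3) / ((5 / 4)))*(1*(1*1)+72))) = 6930 / 1241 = 5.58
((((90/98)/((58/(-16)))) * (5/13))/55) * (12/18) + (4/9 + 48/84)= 1855696/1828827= 1.01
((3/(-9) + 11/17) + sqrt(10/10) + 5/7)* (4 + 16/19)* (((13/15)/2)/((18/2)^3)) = 432952/74172105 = 0.01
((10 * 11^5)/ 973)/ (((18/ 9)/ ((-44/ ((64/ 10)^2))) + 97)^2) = 121794818750/ 666020999637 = 0.18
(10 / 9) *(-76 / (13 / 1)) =-760 / 117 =-6.50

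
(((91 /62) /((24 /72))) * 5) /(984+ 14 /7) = 1365 /61132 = 0.02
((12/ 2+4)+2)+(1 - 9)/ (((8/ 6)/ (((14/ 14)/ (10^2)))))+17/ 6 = 1108/ 75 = 14.77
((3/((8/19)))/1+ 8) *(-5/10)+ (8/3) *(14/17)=-4379/816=-5.37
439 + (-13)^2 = 608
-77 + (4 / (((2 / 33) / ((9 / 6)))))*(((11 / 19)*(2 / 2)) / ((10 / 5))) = -1837 / 38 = -48.34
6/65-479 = -31129/65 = -478.91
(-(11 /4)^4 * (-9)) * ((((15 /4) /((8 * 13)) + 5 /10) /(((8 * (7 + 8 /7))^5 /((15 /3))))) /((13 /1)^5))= 274369485005 /86622708963564576571392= 0.00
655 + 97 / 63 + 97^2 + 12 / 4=634318 / 63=10068.54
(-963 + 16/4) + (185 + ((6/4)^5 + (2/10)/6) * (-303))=-493601/160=-3085.01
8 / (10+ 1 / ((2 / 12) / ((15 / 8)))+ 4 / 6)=96 / 263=0.37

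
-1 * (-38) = 38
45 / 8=5.62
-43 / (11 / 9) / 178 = -387 / 1958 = -0.20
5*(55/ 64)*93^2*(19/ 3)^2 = 95403275/ 64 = 1490676.17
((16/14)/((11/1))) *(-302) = -2416/77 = -31.38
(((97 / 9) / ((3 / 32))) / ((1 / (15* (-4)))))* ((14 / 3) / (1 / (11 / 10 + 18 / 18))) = -67598.22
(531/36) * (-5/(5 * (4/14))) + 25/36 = -3667/72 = -50.93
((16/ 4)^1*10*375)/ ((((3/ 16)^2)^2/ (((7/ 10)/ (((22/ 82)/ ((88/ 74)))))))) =37617664000/ 999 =37655319.32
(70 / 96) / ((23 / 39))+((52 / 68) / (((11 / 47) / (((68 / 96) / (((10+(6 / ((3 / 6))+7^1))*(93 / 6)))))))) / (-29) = 391399853 / 316606224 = 1.24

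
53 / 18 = 2.94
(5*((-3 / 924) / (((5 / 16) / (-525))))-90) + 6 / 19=-62.41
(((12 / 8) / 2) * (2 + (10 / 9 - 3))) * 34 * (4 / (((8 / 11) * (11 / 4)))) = 5.67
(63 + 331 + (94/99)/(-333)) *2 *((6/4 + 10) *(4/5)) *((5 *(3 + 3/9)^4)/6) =5974895840000/8010981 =745838.22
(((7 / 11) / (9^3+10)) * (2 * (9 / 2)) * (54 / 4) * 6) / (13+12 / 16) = 20412 / 447095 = 0.05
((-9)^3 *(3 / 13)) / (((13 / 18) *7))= -39366 / 1183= -33.28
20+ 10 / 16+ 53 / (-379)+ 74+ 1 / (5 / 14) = 1474843 / 15160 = 97.29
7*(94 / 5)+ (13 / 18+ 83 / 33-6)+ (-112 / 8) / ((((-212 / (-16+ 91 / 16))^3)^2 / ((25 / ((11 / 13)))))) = 48568211349320348812118689 / 376973016495723003248640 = 128.84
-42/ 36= -7/ 6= -1.17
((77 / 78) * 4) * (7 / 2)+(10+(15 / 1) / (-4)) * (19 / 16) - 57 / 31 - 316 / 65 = 5626063 / 386880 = 14.54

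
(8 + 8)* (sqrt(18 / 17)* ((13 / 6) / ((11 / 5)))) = 520* sqrt(34) / 187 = 16.21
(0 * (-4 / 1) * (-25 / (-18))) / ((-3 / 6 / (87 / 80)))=0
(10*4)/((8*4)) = 1.25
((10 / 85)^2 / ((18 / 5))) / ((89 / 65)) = 650 / 231489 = 0.00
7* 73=511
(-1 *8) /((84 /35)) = -10 /3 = -3.33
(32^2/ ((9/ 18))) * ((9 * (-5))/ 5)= -18432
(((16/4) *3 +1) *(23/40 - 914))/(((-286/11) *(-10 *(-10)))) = 36537/8000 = 4.57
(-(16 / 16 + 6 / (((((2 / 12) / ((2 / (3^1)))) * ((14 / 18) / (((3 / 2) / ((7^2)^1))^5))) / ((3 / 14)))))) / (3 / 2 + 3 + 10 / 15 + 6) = -332190951873 / 3709464969868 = -0.09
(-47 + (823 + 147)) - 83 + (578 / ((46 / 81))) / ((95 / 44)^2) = 219682824 / 207575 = 1058.33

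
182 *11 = 2002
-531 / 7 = -75.86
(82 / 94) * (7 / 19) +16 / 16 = 1180 / 893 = 1.32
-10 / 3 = -3.33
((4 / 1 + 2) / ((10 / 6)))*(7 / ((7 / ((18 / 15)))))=108 / 25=4.32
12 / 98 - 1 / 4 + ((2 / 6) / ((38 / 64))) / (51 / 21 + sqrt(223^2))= -1102373 / 8814708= -0.13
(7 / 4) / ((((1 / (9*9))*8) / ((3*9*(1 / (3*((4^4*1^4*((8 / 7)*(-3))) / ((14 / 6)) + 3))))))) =-83349 / 195040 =-0.43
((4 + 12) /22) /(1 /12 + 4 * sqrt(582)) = -96 /14750197 + 4608 * sqrt(582) /14750197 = 0.01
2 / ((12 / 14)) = 7 / 3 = 2.33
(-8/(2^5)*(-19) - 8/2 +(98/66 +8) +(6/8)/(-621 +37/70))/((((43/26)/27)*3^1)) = 176013159/3160586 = 55.69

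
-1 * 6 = -6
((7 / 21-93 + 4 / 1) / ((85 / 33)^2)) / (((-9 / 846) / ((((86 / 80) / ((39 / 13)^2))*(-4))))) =-65047906 / 108375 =-600.21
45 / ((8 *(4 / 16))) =45 / 2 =22.50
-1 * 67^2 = -4489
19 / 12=1.58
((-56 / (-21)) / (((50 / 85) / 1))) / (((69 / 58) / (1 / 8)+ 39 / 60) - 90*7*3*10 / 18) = -7888 / 1809309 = -0.00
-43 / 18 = -2.39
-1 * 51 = -51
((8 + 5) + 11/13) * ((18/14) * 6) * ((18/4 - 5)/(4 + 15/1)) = -4860/1729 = -2.81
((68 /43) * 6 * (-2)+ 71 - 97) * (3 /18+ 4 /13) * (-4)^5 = 36637696 /1677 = 21847.17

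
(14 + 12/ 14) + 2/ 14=15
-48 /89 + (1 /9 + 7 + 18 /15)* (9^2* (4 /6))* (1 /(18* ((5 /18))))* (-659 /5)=-131618844 /11125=-11830.91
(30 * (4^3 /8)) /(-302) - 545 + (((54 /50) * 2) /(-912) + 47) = -286209759 /573800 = -498.80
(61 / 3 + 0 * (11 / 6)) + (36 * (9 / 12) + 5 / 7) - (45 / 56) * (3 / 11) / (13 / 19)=47.73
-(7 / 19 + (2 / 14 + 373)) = -49677 / 133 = -373.51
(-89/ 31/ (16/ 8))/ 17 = -0.08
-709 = -709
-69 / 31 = -2.23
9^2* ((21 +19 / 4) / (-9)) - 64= -1183 / 4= -295.75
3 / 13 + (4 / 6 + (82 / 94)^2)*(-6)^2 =1482543 / 28717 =51.63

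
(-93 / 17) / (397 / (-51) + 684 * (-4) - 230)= 279 / 151663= 0.00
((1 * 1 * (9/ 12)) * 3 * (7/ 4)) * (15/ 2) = 945/ 32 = 29.53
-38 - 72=-110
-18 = -18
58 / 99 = 0.59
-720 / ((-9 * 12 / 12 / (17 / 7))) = 1360 / 7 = 194.29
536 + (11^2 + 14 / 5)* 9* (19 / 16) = 148729 / 80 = 1859.11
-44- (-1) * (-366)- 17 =-427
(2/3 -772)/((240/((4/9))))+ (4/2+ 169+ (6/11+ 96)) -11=255.12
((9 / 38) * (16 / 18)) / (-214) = -2 / 2033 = -0.00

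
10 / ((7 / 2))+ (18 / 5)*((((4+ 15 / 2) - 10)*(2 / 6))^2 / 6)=421 / 140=3.01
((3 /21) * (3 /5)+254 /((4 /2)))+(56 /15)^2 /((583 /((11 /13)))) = 137932192 /1085175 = 127.11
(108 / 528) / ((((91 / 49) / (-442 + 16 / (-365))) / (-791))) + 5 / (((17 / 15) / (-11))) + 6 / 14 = 477803607111 / 12422410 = 38463.04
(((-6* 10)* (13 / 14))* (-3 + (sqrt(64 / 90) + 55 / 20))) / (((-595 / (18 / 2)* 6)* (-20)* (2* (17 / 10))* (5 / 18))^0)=195 / 14 - 104* sqrt(10) / 7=-33.05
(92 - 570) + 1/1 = -477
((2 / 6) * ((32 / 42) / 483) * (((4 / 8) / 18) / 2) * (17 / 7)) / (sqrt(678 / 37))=17 * sqrt(25086) / 649872153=0.00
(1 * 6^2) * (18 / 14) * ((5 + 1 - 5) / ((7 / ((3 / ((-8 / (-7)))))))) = 243 / 14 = 17.36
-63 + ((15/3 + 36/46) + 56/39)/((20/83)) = -118559/3588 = -33.04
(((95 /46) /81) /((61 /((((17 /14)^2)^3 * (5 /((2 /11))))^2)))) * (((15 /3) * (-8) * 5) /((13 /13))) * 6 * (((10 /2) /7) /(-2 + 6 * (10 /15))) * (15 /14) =-104644415889939104609375 /70155655093160534016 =-1491.60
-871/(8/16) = -1742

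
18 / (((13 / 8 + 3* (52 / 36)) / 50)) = 21600 / 143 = 151.05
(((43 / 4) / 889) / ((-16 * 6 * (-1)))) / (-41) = -43 / 13996416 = -0.00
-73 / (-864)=73 / 864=0.08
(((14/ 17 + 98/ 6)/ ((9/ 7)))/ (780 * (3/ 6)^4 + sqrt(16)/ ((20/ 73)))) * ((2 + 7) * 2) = 35000/ 9231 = 3.79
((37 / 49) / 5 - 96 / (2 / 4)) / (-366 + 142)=47003 / 54880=0.86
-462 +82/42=-9661/21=-460.05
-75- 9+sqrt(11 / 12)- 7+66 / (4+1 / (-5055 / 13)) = -136837 / 1837+sqrt(33) / 6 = -73.53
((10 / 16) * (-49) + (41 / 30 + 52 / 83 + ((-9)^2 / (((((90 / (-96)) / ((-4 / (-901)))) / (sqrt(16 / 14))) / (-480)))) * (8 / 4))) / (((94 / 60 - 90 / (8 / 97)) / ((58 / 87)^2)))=570346 / 48839607 - 17694720 * sqrt(14) / 412357967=-0.15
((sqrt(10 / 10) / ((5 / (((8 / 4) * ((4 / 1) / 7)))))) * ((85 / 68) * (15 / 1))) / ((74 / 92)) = 1380 / 259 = 5.33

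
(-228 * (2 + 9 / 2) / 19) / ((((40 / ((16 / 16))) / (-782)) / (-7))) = -106743 / 10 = -10674.30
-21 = -21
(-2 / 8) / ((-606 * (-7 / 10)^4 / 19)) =23750 / 727503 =0.03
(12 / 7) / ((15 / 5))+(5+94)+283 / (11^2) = 86318 / 847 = 101.91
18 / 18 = 1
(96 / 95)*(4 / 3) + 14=1458 / 95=15.35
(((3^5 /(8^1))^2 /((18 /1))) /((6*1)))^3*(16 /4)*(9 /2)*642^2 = 9700607289512907 /2097152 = 4625610012.78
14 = 14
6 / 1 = 6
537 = 537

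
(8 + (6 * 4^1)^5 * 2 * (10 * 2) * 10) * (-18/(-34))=28665446472/17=1686202733.65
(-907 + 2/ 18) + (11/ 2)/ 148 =-906.85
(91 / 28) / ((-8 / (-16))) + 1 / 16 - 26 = -311 / 16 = -19.44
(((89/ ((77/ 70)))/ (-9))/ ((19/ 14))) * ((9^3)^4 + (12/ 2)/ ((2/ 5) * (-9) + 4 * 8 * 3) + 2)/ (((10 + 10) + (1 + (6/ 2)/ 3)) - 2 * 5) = -155904307309.01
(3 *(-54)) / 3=-54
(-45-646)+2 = -689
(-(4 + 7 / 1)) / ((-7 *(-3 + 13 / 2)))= 22 / 49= 0.45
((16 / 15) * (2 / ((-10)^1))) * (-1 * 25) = 16 / 3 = 5.33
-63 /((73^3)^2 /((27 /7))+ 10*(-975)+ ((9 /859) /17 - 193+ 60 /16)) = -99358812 /61878128106522731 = -0.00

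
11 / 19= 0.58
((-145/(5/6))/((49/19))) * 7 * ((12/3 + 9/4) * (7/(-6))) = 13775/4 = 3443.75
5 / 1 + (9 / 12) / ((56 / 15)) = 1165 / 224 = 5.20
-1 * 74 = -74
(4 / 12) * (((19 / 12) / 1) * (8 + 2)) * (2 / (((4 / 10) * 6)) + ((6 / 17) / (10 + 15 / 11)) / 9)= 202711 / 45900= 4.42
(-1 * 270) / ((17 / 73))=-19710 / 17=-1159.41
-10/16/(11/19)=-95/88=-1.08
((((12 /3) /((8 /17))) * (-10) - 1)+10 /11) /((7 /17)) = -15912 /77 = -206.65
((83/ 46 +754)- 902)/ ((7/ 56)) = -26900/ 23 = -1169.57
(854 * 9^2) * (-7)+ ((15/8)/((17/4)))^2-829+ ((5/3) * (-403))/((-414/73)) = -348118439537/717876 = -484928.37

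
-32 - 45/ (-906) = -9649/ 302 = -31.95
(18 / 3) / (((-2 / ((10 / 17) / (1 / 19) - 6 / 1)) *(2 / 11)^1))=-1452 / 17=-85.41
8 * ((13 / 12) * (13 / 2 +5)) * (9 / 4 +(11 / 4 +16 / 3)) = 9269 / 9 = 1029.89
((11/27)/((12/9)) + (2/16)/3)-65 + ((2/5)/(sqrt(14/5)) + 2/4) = -4619/72 + sqrt(70)/35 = -63.91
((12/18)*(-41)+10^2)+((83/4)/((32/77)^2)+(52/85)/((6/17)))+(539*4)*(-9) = -393409673/20480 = -19209.46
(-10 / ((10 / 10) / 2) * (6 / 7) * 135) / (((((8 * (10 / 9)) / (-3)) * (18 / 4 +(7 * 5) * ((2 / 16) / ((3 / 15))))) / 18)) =787320 / 1477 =533.05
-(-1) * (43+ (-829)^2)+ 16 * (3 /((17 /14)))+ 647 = 11695499 /17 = 687970.53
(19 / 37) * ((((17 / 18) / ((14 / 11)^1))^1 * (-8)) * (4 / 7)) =-1.74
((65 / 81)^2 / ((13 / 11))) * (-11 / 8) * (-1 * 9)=39325 / 5832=6.74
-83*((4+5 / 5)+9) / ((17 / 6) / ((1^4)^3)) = -6972 / 17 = -410.12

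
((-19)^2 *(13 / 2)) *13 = 61009 / 2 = 30504.50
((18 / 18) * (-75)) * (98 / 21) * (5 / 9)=-194.44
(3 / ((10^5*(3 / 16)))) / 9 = 1 / 56250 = 0.00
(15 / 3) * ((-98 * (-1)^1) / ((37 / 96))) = 47040 / 37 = 1271.35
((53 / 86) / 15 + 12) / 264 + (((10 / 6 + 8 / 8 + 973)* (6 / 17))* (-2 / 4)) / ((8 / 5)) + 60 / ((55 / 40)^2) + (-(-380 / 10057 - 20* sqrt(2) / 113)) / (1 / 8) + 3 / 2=-47412524402443 / 640477229040 + 160* sqrt(2) / 113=-72.02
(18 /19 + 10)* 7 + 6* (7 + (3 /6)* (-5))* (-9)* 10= -44714 /19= -2353.37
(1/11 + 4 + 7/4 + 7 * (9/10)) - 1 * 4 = 1791/220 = 8.14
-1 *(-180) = 180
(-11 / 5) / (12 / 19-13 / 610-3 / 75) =-127490 / 33047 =-3.86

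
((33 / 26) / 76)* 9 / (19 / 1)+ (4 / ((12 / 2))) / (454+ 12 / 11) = 2643157 / 281917896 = 0.01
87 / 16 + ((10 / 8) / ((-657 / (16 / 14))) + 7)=915041 / 73584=12.44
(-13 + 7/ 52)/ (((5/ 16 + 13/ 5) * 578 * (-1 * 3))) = 0.00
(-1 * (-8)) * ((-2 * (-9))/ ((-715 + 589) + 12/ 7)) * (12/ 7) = -1.99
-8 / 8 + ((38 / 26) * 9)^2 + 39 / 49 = 1431119 / 8281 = 172.82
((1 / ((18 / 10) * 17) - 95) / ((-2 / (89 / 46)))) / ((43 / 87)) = 18750965 / 100878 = 185.88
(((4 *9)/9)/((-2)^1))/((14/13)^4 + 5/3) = -171366/258053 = -0.66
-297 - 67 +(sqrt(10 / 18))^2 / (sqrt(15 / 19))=-364 +sqrt(285) / 27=-363.37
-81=-81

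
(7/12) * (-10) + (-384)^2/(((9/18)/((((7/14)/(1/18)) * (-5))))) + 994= -79620311/6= -13270051.83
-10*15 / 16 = -75 / 8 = -9.38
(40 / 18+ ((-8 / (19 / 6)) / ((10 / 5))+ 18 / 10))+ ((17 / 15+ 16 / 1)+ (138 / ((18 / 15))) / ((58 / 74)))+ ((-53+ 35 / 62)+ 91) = 315422779 / 1537290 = 205.18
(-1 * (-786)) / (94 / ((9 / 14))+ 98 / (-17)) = 60129 / 10745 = 5.60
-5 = -5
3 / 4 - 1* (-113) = 455 / 4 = 113.75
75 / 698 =0.11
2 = 2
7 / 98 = 1 / 14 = 0.07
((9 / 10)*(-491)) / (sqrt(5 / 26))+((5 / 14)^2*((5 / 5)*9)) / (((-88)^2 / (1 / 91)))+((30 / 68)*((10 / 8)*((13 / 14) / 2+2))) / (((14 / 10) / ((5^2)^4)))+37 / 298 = 132661087580558893 / 349862985472 - 4419*sqrt(130) / 50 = 378172.43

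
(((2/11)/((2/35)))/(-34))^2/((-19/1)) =-1225/2657644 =-0.00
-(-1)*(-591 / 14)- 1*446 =-6835 / 14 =-488.21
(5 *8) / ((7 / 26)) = 1040 / 7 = 148.57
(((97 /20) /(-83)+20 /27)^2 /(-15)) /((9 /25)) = -935197561 /10847694960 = -0.09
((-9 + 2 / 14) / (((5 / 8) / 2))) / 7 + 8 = 968 / 245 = 3.95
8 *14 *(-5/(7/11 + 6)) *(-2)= 12320/73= 168.77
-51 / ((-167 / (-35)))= -1785 / 167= -10.69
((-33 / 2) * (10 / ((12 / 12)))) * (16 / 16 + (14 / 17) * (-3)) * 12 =49500 / 17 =2911.76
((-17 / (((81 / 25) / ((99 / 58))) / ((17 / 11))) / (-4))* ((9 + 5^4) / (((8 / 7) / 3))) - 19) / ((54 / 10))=79896895 / 75168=1062.91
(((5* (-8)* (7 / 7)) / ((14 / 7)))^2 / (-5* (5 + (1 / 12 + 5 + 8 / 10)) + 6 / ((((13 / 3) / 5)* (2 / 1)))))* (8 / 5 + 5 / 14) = -854880 / 55643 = -15.36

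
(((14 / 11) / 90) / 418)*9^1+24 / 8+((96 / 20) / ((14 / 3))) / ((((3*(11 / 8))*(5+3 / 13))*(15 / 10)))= 8295207 / 2735810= 3.03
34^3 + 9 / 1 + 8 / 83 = 3262987 / 83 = 39313.10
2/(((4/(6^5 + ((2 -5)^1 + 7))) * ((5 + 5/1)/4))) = 1556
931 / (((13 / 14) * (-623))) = -1862 / 1157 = -1.61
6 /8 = 3 /4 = 0.75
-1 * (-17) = 17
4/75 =0.05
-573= -573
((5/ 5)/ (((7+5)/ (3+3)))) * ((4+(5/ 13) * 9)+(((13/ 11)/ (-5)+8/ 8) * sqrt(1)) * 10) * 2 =2159/ 143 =15.10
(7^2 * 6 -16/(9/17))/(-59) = -2374/531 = -4.47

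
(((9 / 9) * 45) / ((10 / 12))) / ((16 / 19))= 513 / 8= 64.12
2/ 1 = 2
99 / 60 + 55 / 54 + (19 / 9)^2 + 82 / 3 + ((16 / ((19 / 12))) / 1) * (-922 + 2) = -285096163 / 30780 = -9262.38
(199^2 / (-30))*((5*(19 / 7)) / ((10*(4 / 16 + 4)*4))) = -752419 / 7140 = -105.38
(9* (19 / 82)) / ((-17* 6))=-57 / 2788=-0.02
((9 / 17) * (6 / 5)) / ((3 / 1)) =18 / 85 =0.21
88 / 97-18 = -1658 / 97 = -17.09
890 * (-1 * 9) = -8010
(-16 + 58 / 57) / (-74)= 427 / 2109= 0.20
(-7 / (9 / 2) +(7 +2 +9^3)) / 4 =1657 / 9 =184.11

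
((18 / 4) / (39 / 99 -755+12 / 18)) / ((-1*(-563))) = -297 / 28014880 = -0.00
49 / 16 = 3.06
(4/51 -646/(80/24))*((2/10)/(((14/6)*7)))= -7057/2975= -2.37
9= 9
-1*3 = -3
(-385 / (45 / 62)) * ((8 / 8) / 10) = -2387 / 45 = -53.04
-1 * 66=-66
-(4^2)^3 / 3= -4096 / 3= -1365.33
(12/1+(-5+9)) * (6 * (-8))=-768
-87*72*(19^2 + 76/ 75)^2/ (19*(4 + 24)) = -6750987546/ 4375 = -1543082.87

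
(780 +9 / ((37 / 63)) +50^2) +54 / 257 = 31337237 / 9509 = 3295.53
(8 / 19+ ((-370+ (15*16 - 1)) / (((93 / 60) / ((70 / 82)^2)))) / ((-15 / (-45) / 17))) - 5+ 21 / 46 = -143248008933 / 45545014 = -3145.20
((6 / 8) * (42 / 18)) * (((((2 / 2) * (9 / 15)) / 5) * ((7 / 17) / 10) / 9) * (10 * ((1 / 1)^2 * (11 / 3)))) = 539 / 15300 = 0.04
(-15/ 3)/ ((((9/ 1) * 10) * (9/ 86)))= -43/ 81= -0.53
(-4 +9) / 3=5 / 3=1.67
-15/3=-5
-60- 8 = -68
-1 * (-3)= 3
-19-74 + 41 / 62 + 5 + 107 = 19.66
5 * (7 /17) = 35 /17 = 2.06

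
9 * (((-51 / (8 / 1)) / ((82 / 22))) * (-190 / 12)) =159885 / 656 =243.73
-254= -254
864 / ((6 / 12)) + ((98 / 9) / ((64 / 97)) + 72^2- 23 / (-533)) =1063559621 / 153504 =6928.55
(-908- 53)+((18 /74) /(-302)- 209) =-13073589 /11174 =-1170.00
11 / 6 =1.83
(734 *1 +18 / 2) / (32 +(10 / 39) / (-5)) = 28977 / 1246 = 23.26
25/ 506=0.05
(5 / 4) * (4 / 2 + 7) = 45 / 4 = 11.25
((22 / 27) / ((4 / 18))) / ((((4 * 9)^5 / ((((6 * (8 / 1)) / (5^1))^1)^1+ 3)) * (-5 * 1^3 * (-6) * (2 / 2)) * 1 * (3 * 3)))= 77 / 27209779200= 0.00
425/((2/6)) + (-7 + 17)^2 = 1375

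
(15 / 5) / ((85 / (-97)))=-3.42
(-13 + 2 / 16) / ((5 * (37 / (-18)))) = 927 / 740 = 1.25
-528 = -528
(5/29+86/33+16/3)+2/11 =7937/957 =8.29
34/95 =0.36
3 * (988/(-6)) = -494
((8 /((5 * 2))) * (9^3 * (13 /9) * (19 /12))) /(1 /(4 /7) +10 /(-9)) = 240084 /115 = 2087.69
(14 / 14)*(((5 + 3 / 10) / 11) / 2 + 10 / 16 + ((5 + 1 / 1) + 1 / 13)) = 6.94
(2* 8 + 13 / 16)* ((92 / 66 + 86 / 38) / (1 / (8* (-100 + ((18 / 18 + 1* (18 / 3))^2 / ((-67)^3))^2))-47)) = -1859875596650876561 / 1421754112100125474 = -1.31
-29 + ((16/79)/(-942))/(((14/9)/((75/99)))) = -27695999/955031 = -29.00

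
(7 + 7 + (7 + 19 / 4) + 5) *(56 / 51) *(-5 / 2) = -1435 / 17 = -84.41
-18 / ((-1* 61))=18 / 61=0.30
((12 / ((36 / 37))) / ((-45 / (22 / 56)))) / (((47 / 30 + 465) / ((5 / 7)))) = -2035 / 12345354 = -0.00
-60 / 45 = -4 / 3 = -1.33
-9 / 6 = -3 / 2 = -1.50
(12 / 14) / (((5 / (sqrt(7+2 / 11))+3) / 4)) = 1422 / 763 -30 * sqrt(869) / 763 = 0.70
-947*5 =-4735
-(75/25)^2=-9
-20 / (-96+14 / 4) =8 / 37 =0.22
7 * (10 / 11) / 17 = 70 / 187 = 0.37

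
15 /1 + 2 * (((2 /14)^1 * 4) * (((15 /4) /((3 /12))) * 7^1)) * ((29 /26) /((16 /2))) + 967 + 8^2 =27631 /26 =1062.73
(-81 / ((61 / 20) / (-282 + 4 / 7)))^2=55860746.01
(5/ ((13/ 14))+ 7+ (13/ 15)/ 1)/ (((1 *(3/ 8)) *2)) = 10336/ 585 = 17.67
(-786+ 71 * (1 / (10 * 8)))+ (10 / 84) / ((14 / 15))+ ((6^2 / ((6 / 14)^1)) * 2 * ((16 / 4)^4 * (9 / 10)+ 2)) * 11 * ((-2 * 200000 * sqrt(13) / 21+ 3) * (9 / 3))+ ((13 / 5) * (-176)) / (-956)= 3620565540133 / 936880 - 24541440000 * sqrt(13)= -88481555801.43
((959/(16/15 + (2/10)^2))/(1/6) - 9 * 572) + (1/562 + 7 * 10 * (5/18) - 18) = 22184573/419814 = 52.84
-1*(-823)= 823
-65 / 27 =-2.41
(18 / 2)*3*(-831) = -22437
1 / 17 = 0.06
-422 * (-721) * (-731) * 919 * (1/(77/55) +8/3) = -2073198627854/3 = -691066209284.67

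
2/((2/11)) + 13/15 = 178/15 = 11.87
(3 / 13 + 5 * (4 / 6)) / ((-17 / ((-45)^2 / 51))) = -31275 / 3757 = -8.32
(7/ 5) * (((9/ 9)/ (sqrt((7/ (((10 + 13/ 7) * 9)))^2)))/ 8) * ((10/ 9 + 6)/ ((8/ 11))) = 26.09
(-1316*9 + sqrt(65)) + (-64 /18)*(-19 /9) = -958756 /81 + sqrt(65) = -11828.43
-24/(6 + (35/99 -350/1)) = 2376/34021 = 0.07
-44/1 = -44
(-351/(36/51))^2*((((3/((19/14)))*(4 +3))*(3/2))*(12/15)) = 1744649361/380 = 4591182.53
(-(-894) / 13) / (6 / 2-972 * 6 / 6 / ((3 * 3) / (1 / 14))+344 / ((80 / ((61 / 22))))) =1376760 / 144313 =9.54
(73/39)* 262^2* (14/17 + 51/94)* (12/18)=10939039196/93483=117016.35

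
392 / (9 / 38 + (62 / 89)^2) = 117991216 / 217361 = 542.84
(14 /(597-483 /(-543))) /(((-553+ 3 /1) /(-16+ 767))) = -951517 /29759950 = -0.03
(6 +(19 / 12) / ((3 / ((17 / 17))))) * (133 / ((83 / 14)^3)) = 21440930 / 5146083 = 4.17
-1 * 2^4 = -16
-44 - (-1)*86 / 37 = -1542 / 37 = -41.68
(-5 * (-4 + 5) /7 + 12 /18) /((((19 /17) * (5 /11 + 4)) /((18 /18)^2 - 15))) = 374 /2793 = 0.13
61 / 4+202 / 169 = 11117 / 676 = 16.45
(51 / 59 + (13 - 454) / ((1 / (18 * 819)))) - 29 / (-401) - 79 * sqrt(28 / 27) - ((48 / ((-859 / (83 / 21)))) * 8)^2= -5561269406271546768 / 855418802371 - 158 * sqrt(21) / 9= -6501304.63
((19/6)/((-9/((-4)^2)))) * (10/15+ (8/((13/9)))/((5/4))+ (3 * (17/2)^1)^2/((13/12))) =-17941928/5265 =-3407.77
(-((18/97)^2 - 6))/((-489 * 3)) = -18710/4601001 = -0.00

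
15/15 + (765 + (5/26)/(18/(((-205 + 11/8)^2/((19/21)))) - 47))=5795794524251/7566351806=766.00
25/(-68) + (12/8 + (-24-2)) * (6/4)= -37.12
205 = 205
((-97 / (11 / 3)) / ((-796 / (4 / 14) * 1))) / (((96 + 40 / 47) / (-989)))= -13526553 / 139500592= -0.10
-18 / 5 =-3.60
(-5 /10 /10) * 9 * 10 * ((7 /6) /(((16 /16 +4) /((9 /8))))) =-189 /160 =-1.18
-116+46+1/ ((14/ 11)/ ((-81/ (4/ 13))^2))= 12181219/ 224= 54380.44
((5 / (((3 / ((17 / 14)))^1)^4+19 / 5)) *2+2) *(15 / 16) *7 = 504876855 / 34290758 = 14.72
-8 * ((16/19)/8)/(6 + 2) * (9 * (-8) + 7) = 130/19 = 6.84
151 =151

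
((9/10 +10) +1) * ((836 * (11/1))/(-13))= -8417.88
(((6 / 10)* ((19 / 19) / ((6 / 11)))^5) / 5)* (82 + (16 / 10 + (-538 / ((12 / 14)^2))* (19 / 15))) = -2097.52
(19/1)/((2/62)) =589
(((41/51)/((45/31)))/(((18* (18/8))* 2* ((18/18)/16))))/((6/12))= 40672/185895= 0.22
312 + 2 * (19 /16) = 2515 /8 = 314.38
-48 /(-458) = 24 /229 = 0.10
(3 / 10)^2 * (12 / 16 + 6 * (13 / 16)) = 81 / 160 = 0.51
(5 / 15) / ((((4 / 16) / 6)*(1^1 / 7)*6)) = 28 / 3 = 9.33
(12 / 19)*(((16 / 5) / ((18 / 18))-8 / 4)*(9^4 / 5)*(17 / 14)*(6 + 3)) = 36137988 / 3325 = 10868.57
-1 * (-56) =56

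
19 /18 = 1.06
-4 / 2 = -2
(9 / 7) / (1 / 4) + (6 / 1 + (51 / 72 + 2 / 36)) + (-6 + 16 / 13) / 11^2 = 11.87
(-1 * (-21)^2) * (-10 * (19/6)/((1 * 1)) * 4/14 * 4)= 15960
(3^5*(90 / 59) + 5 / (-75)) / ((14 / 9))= 983973 / 4130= 238.25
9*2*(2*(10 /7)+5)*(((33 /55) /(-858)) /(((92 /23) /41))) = -369 /364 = -1.01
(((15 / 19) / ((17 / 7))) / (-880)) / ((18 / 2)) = -7 / 170544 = -0.00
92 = 92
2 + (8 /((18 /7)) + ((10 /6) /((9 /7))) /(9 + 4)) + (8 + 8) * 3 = 18677 /351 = 53.21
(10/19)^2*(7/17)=700/6137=0.11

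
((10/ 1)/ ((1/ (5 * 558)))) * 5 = 139500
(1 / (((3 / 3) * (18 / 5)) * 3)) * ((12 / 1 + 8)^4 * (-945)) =-14000000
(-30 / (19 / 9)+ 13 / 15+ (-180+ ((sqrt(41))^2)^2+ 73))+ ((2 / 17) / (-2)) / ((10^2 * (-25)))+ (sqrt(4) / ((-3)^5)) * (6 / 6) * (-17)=306263309117 / 196222500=1560.80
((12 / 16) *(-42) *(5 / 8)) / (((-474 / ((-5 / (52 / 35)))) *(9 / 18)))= -18375 / 65728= -0.28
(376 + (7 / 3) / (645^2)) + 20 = 396.00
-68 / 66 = -34 / 33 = -1.03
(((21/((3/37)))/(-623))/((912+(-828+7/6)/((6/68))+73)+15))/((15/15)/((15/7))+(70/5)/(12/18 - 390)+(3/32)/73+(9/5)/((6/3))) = 0.00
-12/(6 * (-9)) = 2/9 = 0.22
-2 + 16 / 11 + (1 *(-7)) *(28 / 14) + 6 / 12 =-14.05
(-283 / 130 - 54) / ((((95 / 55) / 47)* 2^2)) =-3775651 / 9880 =-382.15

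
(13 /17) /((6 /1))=0.13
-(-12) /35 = 12 /35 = 0.34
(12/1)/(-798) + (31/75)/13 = 2173/129675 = 0.02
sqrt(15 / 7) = sqrt(105) / 7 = 1.46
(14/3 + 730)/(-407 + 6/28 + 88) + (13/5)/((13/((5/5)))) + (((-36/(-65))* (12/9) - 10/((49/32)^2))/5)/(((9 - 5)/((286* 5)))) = -8173185079/32146989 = -254.24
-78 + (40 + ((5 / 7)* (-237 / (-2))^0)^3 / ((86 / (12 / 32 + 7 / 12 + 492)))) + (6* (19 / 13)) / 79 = -26029023599 / 727066704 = -35.80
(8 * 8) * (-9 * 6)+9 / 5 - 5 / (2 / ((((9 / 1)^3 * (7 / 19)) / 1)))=-4125.65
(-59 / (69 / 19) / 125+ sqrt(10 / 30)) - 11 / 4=-99359 / 34500+ sqrt(3) / 3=-2.30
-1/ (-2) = 1/ 2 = 0.50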